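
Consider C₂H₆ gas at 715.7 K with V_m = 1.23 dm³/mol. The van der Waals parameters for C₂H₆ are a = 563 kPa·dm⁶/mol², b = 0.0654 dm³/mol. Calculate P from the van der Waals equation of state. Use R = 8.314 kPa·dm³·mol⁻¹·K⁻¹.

P = RT/(V_m − b) − a/V_m²
RT/(V_m − b) = (8.314)(715.7)/(1.23 − 0.0654) = 5950.3/1.1646 = 5109.3 kPa
a/V_m² = 563/(1.23)² = 372.13 kPa
P = 5109.3 − 372.13 = 4737 kPa

P ≈ 4737 kPa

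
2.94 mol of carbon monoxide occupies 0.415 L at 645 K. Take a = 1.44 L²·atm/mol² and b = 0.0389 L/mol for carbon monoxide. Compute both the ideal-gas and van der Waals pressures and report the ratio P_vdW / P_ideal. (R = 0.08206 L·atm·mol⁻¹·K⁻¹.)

Ideal: P_ideal = nRT/V = (2.94)(0.08206)(645)/0.415 = 374.965 atm
vdW: P = nRT/(V − nb) − a n²/V² = 155.610/0.300634 − 12.4468/0.172225 = 517.606 − 72.2706 = 445.335 atm
Ratio = 445.335/374.965 = 1.188

P_vdW / P_ideal ≈ 1.188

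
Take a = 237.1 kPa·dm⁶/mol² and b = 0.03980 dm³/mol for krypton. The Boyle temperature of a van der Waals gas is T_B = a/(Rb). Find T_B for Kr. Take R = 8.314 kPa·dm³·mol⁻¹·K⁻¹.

T_B ≈ 716.5 K

For a van der Waals gas the second virial coefficient B₂ = b − a/(RT) vanishes at T_B = a/(Rb).
T_B = 237.1/(8.314×0.03980) = 237.1/0.33090 = 716.5 K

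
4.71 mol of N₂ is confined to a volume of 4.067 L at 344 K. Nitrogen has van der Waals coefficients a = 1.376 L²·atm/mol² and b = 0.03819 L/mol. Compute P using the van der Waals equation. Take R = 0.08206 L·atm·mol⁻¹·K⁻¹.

P = nRT/(V − nb) − a n²/V²
nRT/(V − nb) = (4.71)(0.08206)(344)/(4.067 − 4.71×0.03819) = 132.96/3.8871 = 34.205 atm
a n²/V² = (1.376)(4.71)²/(4.067)² = 1.8455 atm
P = 34.205 − 1.8455 = 32.36 atm

P ≈ 32.36 atm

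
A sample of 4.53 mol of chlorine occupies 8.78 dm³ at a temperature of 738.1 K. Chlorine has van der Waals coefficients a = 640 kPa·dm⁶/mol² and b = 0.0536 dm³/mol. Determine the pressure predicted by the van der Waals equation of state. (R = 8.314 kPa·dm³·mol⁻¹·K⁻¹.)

P ≈ 3086 kPa

P = nRT/(V − nb) − a n²/V²
nRT/(V − nb) = (4.53)(8.314)(738.1)/(8.78 − 4.53×0.0536) = 27799/8.5372 = 3256.2 kPa
a n²/V² = (640)(4.53)²/(8.78)² = 170.37 kPa
P = 3256.2 − 170.37 = 3086 kPa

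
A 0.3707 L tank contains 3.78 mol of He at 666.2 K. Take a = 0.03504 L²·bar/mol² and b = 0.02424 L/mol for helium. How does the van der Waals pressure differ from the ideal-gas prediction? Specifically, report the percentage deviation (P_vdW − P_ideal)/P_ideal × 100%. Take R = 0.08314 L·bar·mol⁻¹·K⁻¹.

32.19 %

Ideal: P_ideal = nRT/V = (3.78)(0.08314)(666.2)/0.3707 = 564.786 bar
vdW: P = nRT/(V − nb) − a n²/V² = 209.366/0.279073 − 0.500666/0.137418 = 750.219 − 3.64338 = 746.576 bar
% deviation = (746.576 − 564.786)/564.786 × 100% = 32.19%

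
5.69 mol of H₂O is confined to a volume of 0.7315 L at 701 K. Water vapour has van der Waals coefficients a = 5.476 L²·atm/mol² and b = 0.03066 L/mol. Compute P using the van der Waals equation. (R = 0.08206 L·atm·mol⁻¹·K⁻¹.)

P = nRT/(V − nb) − a n²/V²
nRT/(V − nb) = (5.69)(0.08206)(701)/(0.7315 − 5.69×0.03066) = 327.31/0.55704 = 587.59 atm
a n²/V² = (5.476)(5.69)²/(0.7315)² = 331.33 atm
P = 587.59 − 331.33 = 256.3 atm

P ≈ 256.3 atm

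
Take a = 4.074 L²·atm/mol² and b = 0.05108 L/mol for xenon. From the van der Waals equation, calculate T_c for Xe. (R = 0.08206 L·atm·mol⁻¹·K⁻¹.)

For a van der Waals gas, T_c = 8a/(27Rb).
T_c = 8×4.074/(27×0.08206×0.05108) = 32.592/0.11317 = 288.0 K

T_c ≈ 288.0 K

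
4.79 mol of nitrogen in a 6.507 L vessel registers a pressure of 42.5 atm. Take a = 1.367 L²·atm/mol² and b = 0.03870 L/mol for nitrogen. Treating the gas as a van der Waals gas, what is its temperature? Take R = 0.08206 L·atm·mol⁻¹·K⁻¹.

T = (P + a n²/V²)(V − nb)/(nR)
P + a n²/V² = 42.5 + (1.367)(4.79)²/(6.507)² = 43.241 atm
V − nb = 6.507 − (4.79)(0.03870) = 6.3216 L
T = (43.241)(6.3216)/((4.79)(0.08206)) = 695.4 K

T ≈ 695.4 K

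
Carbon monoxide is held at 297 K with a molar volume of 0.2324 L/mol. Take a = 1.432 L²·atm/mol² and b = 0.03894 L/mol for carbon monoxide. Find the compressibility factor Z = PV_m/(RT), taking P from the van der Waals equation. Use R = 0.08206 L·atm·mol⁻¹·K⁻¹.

Z ≈ 0.9485

P = RT/(V_m − b) − a/V_m² = (0.08206)(297)/(0.2324 − 0.03894) − 1.432/(0.2324)²
  = 24.372/0.19346 − 26.514 = 125.98 − 26.514 = 99.47 atm
Z = PV_m/(RT) = (99.47)(0.2324)/((0.08206)(297)) = 23.117/24.372 = 0.9485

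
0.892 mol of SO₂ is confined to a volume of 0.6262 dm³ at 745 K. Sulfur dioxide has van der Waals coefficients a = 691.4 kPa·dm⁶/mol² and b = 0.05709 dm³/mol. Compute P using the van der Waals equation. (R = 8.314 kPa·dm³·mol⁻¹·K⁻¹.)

P = nRT/(V − nb) − a n²/V²
nRT/(V − nb) = (0.892)(8.314)(745)/(0.6262 − 0.892×0.05709) = 5525.0/0.57528 = 9604.0 kPa
a n²/V² = (691.4)(0.892)²/(0.6262)² = 1402.9 kPa
P = 9604.0 − 1402.9 = 8201 kPa

P ≈ 8201 kPa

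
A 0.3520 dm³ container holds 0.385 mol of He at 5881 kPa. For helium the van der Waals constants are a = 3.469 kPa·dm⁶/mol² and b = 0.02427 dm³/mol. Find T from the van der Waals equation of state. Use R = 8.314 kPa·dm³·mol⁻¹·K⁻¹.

T = (P + a n²/V²)(V − nb)/(nR)
P + a n²/V² = 5881 + (3.469)(0.385)²/(0.3520)² = 5885.1 kPa
V − nb = 0.3520 − (0.385)(0.02427) = 0.34266 dm³
T = (5885.1)(0.34266)/((0.385)(8.314)) = 630.0 K

T ≈ 630.0 K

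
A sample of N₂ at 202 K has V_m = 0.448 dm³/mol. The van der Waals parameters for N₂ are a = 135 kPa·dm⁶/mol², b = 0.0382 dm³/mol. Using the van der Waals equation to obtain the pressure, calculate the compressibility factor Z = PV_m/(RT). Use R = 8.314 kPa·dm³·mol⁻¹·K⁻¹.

Z ≈ 0.9138

P = RT/(V_m − b) − a/V_m² = (8.314)(202)/(0.448 − 0.0382) − 135/(0.448)²
  = 1679.4/0.40980 − 672.63 = 4098.1 − 672.63 = 3425.5 kPa
Z = PV_m/(RT) = (3425.5)(0.448)/((8.314)(202)) = 1534.6/1679.4 = 0.9138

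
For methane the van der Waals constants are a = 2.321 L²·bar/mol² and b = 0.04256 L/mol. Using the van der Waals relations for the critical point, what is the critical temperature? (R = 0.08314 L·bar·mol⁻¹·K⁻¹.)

T_c ≈ 194.4 K

For a van der Waals gas, T_c = 8a/(27Rb).
T_c = 8×2.321/(27×0.08314×0.04256) = 18.568/0.095538 = 194.4 K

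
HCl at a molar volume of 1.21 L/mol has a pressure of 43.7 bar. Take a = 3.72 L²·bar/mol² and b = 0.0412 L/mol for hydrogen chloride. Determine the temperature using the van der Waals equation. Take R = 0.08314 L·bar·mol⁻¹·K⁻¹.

T = (P + a/V_m²)(V_m − b)/R
P + a/V_m² = 43.7 + 3.72/(1.21)² = 46.241 bar
V_m − b = 1.21 − 0.0412 = 1.1688 L/mol
T = (46.241)(1.1688)/0.08314 = 650.1 K

T ≈ 650.1 K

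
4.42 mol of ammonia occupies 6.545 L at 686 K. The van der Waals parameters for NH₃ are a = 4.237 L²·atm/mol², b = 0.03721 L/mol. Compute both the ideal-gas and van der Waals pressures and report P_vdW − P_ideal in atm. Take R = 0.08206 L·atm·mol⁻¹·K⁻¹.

ΔP ≈ -0.952 atm

Ideal: P_ideal = nRT/V = (4.42)(0.08206)(686)/6.545 = 38.0162 atm
vdW: P = nRT/(V − nb) − a n²/V² = 248.816/6.38053 − 82.7757/42.8370 = 38.9961 − 1.93234 = 37.0638 atm
ΔP = 37.0638 − 38.0162 = -0.952 atm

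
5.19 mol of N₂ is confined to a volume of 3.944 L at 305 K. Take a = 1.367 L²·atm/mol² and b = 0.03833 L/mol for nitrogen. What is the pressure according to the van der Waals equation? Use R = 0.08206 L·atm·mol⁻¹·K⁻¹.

P = nRT/(V − nb) − a n²/V²
nRT/(V − nb) = (5.19)(0.08206)(305)/(3.944 − 5.19×0.03833) = 129.90/3.7451 = 34.685 atm
a n²/V² = (1.367)(5.19)²/(3.944)² = 2.3672 atm
P = 34.685 − 2.3672 = 32.32 atm

P ≈ 32.32 atm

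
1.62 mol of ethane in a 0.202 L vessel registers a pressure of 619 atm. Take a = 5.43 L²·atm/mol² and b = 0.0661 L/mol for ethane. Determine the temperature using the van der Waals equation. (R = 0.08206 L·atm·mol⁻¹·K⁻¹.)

T = (P + a n²/V²)(V − nb)/(nR)
P + a n²/V² = 619 + (5.43)(1.62)²/(0.202)² = 968.24 atm
V − nb = 0.202 − (1.62)(0.0661) = 0.094918 L
T = (968.24)(0.094918)/((1.62)(0.08206)) = 691.3 K

T ≈ 691.3 K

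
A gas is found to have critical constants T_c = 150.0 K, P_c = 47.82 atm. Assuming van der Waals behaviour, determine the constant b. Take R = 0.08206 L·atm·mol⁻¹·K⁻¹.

b ≈ 0.03218 L/mol

From T_c = 8a/(27Rb) and P_c = a/(27b²): b = R T_c/(8 P_c).
b = (0.08206)(150.0)/(8×47.82) = 12.309/382.56 = 0.03218 L/mol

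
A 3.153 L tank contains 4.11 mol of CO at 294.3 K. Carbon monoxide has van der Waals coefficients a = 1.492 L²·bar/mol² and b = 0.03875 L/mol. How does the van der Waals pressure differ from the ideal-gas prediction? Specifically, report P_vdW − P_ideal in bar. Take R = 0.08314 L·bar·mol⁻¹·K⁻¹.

Ideal: P_ideal = nRT/V = (4.11)(0.08314)(294.3)/3.153 = 31.8947 bar
vdW: P = nRT/(V − nb) − a n²/V² = 100.564/2.99374 − 25.2030/9.94141 = 33.5914 − 2.53515 = 31.0563 bar
ΔP = 31.0563 − 31.8947 = -0.838 bar

ΔP ≈ -0.838 bar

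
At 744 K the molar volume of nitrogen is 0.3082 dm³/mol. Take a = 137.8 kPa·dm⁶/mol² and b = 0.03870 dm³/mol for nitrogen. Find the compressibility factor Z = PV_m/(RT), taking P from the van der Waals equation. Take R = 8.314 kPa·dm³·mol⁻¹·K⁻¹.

Z ≈ 1.071

P = RT/(V_m − b) − a/V_m² = (8.314)(744)/(0.3082 − 0.03870) − 137.8/(0.3082)²
  = 6185.6/0.26950 − 1450.7 = 22952 − 1450.7 = 21501 kPa
Z = PV_m/(RT) = (21501)(0.3082)/((8.314)(744)) = 6626.6/6185.6 = 1.071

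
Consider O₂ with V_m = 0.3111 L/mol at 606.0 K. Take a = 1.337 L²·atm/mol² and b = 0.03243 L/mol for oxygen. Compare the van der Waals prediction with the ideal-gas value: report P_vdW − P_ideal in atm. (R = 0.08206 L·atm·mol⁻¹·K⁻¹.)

ΔP ≈ 4.79 atm

Ideal: P_ideal = RT/V_m = (0.08206)(606.0)/0.3111 = 159.847 atm
vdW: P = RT/(V_m − b) − a/V_m² = 49.7284/0.278670 − 1.337/0.0967832 = 178.449 − 13.8144 = 164.635 atm
ΔP = 164.635 − 159.847 = 4.79 atm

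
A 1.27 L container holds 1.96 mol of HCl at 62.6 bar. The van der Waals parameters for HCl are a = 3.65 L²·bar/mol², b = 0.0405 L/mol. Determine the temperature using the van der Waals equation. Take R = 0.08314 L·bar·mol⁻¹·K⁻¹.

T = (P + a n²/V²)(V − nb)/(nR)
P + a n²/V² = 62.6 + (3.65)(1.96)²/(1.27)² = 71.294 bar
V − nb = 1.27 − (1.96)(0.0405) = 1.1906 L
T = (71.294)(1.1906)/((1.96)(0.08314)) = 520.9 K

T ≈ 520.9 K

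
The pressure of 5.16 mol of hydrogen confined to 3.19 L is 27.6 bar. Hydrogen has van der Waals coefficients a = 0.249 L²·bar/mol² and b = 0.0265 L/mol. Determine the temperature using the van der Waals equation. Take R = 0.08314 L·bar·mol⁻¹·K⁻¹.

T ≈ 201.1 K

T = (P + a n²/V²)(V − nb)/(nR)
P + a n²/V² = 27.6 + (0.249)(5.16)²/(3.19)² = 28.252 bar
V − nb = 3.19 − (5.16)(0.0265) = 3.0533 L
T = (28.252)(3.0533)/((5.16)(0.08314)) = 201.1 K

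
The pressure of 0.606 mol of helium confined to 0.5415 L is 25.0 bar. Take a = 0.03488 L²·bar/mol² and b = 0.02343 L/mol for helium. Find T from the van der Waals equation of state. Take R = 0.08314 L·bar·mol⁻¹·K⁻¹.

T = (P + a n²/V²)(V − nb)/(nR)
P + a n²/V² = 25.0 + (0.03488)(0.606)²/(0.5415)² = 25.044 bar
V − nb = 0.5415 − (0.606)(0.02343) = 0.52730 L
T = (25.044)(0.52730)/((0.606)(0.08314)) = 262.1 K

T ≈ 262.1 K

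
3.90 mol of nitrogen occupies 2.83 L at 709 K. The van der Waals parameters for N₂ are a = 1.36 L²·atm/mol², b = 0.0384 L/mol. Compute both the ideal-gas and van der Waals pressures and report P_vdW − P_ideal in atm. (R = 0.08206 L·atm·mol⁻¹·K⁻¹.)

ΔP ≈ 1.897 atm

Ideal: P_ideal = nRT/V = (3.90)(0.08206)(709)/2.83 = 80.1781 atm
vdW: P = nRT/(V − nb) − a n²/V² = 226.904/2.68024 − 20.6856/8.00890 = 84.6581 − 2.58283 = 82.0753 atm
ΔP = 82.0753 − 80.1781 = 1.897 atm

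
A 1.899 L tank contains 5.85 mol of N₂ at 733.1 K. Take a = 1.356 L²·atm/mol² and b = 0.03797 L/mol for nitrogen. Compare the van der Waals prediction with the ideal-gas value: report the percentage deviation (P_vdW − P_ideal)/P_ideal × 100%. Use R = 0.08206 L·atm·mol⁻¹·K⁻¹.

Ideal: P_ideal = nRT/V = (5.85)(0.08206)(733.1)/1.899 = 185.321 atm
vdW: P = nRT/(V − nb) − a n²/V² = 351.925/1.67688 − 46.4057/3.60620 = 209.869 − 12.8683 = 197.001 atm
% deviation = (197.001 − 185.321)/185.321 × 100% = 6.30%

6.30 %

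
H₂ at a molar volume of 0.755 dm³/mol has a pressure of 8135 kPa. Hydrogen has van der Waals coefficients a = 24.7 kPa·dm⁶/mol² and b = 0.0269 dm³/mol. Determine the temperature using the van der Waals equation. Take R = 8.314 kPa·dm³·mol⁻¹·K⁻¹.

T ≈ 716.2 K

T = (P + a/V_m²)(V_m − b)/R
P + a/V_m² = 8135 + 24.7/(0.755)² = 8178.3 kPa
V_m − b = 0.755 − 0.0269 = 0.72810 dm³/mol
T = (8178.3)(0.72810)/8.314 = 716.2 K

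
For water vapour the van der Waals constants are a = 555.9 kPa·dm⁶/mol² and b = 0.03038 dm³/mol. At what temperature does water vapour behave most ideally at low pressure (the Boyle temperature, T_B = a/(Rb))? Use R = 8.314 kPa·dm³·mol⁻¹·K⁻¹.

For a van der Waals gas the second virial coefficient B₂ = b − a/(RT) vanishes at T_B = a/(Rb).
T_B = 555.9/(8.314×0.03038) = 555.9/0.25258 = 2201 K

T_B ≈ 2201 K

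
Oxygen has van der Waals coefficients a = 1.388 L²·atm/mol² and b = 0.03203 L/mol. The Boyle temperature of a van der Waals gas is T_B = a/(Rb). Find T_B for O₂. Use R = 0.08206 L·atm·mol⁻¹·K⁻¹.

For a van der Waals gas the second virial coefficient B₂ = b − a/(RT) vanishes at T_B = a/(Rb).
T_B = 1.388/(0.08206×0.03203) = 1.388/0.0026284 = 528.1 K

T_B ≈ 528.1 K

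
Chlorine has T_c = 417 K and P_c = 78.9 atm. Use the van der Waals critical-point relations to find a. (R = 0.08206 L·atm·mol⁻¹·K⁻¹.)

a ≈ 6.261 L²·atm/mol²

From T_c = 8a/(27Rb) and P_c = a/(27b²): a = 27 R² T_c²/(64 P_c).
a = 27×(0.08206)²×(417)²/(64×78.9) = 31615/5049.6 = 6.261 L²·atm/mol²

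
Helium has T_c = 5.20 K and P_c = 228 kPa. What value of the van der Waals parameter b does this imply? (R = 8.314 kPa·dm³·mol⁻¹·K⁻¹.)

From T_c = 8a/(27Rb) and P_c = a/(27b²): b = R T_c/(8 P_c).
b = (8.314)(5.20)/(8×228) = 43.233/1824.0 = 0.02370 dm³/mol

b ≈ 0.02370 dm³/mol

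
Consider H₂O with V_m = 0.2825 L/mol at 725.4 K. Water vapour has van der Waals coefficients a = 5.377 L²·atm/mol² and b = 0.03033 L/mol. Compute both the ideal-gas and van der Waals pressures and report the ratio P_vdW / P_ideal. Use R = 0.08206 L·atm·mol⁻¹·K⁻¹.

Ideal: P_ideal = RT/V_m = (0.08206)(725.4)/0.2825 = 210.713 atm
vdW: P = RT/(V_m − b) − a/V_m² = 59.5263/0.252170 − 5.377/0.0798063 = 236.056 − 67.3756 = 168.680 atm
Ratio = 168.680/210.713 = 0.8005

P_vdW / P_ideal ≈ 0.8005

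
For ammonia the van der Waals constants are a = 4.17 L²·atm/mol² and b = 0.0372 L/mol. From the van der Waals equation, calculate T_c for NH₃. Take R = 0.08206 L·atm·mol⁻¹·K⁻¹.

For a van der Waals gas, T_c = 8a/(27Rb).
T_c = 8×4.17/(27×0.08206×0.0372) = 33.360/0.082421 = 404.8 K

T_c ≈ 404.8 K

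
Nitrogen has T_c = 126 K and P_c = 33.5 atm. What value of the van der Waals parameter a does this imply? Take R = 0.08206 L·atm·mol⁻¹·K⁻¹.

From T_c = 8a/(27Rb) and P_c = a/(27b²): a = 27 R² T_c²/(64 P_c).
a = 27×(0.08206)²×(126)²/(64×33.5) = 2886.5/2144.0 = 1.346 L²·atm/mol²

a ≈ 1.346 L²·atm/mol²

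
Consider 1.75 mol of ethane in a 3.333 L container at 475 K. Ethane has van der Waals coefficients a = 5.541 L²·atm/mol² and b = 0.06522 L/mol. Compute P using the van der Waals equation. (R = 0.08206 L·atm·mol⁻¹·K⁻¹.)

P ≈ 19.66 atm

P = nRT/(V − nb) − a n²/V²
nRT/(V − nb) = (1.75)(0.08206)(475)/(3.333 − 1.75×0.06522) = 68.212/3.2189 = 21.191 atm
a n²/V² = (5.541)(1.75)²/(3.333)² = 1.5275 atm
P = 21.191 − 1.5275 = 19.66 atm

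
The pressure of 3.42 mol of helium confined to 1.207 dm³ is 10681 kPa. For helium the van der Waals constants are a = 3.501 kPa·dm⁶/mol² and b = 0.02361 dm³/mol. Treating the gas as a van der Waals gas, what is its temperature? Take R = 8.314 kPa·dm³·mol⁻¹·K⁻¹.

T ≈ 424.2 K

T = (P + a n²/V²)(V − nb)/(nR)
P + a n²/V² = 10681 + (3.501)(3.42)²/(1.207)² = 10709 kPa
V − nb = 1.207 − (3.42)(0.02361) = 1.1263 dm³
T = (10709)(1.1263)/((3.42)(8.314)) = 424.2 K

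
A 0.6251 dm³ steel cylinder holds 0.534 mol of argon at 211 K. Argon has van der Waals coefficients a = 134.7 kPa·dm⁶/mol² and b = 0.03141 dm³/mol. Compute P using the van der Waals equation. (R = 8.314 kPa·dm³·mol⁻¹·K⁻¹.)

P ≈ 1442 kPa

P = nRT/(V − nb) − a n²/V²
nRT/(V − nb) = (0.534)(8.314)(211)/(0.6251 − 0.534×0.03141) = 936.77/0.60833 = 1539.9 kPa
a n²/V² = (134.7)(0.534)²/(0.6251)² = 98.299 kPa
P = 1539.9 − 98.299 = 1442 kPa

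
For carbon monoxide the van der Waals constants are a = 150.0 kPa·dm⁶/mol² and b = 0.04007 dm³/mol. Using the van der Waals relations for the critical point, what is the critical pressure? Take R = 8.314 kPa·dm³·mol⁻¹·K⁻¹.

P_c ≈ 3460 kPa

For a van der Waals gas, P_c = a/(27b²).
P_c = 150.0/(27×(0.04007)²) = 150.0/0.043351 = 3460 kPa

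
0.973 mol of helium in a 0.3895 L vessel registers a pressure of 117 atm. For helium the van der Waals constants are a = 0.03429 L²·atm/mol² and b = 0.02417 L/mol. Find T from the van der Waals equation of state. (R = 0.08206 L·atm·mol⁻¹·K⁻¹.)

T ≈ 537.3 K

T = (P + a n²/V²)(V − nb)/(nR)
P + a n²/V² = 117 + (0.03429)(0.973)²/(0.3895)² = 117.21 atm
V − nb = 0.3895 − (0.973)(0.02417) = 0.36598 L
T = (117.21)(0.36598)/((0.973)(0.08206)) = 537.3 K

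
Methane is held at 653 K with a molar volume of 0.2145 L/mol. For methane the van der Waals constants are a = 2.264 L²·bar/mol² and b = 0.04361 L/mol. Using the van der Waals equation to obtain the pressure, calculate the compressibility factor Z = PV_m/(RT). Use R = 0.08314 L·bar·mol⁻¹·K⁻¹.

P = RT/(V_m − b) − a/V_m² = (0.08314)(653)/(0.2145 − 0.04361) − 2.264/(0.2145)²
  = 54.290/0.17089 − 49.206 = 317.69 − 49.206 = 268.48 bar
Z = PV_m/(RT) = (268.48)(0.2145)/((0.08314)(653)) = 57.589/54.290 = 1.061

Z ≈ 1.061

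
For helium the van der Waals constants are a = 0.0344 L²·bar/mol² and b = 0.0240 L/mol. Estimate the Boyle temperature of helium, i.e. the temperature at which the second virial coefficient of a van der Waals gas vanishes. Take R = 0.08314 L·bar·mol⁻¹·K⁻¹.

For a van der Waals gas the second virial coefficient B₂ = b − a/(RT) vanishes at T_B = a/(Rb).
T_B = 0.0344/(0.08314×0.0240) = 0.0344/0.0019954 = 17.24 K

T_B ≈ 17.24 K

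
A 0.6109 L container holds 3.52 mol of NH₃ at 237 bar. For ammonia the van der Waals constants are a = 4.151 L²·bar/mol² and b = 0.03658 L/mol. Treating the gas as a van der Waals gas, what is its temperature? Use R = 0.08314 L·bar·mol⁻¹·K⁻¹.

T = (P + a n²/V²)(V − nb)/(nR)
P + a n²/V² = 237 + (4.151)(3.52)²/(0.6109)² = 374.82 bar
V − nb = 0.6109 − (3.52)(0.03658) = 0.48214 L
T = (374.82)(0.48214)/((3.52)(0.08314)) = 617.5 K

T ≈ 617.5 K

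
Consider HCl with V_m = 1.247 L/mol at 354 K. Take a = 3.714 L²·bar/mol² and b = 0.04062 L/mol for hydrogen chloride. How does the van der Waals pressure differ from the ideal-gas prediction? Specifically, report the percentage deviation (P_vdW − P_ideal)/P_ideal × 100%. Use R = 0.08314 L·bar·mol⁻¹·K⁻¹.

-6.75 %

Ideal: P_ideal = RT/V_m = (0.08314)(354)/1.247 = 23.6019 bar
vdW: P = RT/(V_m − b) − a/V_m² = 29.4316/1.20638 − 3.714/1.55501 = 24.3966 − 2.38841 = 22.0082 bar
% deviation = (22.0082 − 23.6019)/23.6019 × 100% = -6.75%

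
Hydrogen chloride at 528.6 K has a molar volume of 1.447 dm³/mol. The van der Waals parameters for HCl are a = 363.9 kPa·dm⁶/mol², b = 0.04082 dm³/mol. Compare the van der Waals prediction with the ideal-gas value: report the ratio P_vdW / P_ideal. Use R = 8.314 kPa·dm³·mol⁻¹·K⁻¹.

Ideal: P_ideal = RT/V_m = (8.314)(528.6)/1.447 = 3037.17 kPa
vdW: P = RT/(V_m − b) − a/V_m² = 4394.78/1.40618 − 363.9/2.09381 = 3125.33 − 173.798 = 2951.53 kPa
Ratio = 2951.53/3037.17 = 0.9718

P_vdW / P_ideal ≈ 0.9718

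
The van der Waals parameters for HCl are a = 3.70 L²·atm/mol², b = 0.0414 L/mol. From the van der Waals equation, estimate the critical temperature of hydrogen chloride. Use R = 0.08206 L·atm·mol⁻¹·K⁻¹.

T_c ≈ 322.7 K

For a van der Waals gas, T_c = 8a/(27Rb).
T_c = 8×3.70/(27×0.08206×0.0414) = 29.600/0.091727 = 322.7 K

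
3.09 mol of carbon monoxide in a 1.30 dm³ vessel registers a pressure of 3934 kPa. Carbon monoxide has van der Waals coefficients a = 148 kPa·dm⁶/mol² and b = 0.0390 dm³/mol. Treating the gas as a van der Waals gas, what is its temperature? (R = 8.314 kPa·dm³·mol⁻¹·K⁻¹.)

T = (P + a n²/V²)(V − nb)/(nR)
P + a n²/V² = 3934 + (148)(3.09)²/(1.30)² = 4770.2 kPa
V − nb = 1.30 − (3.09)(0.0390) = 1.1795 dm³
T = (4770.2)(1.1795)/((3.09)(8.314)) = 219.0 K

T ≈ 219.0 K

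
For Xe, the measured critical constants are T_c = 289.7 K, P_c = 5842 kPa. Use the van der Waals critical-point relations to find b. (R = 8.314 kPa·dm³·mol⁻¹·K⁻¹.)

From T_c = 8a/(27Rb) and P_c = a/(27b²): b = R T_c/(8 P_c).
b = (8.314)(289.7)/(8×5842) = 2408.6/46736 = 0.05154 dm³/mol

b ≈ 0.05154 dm³/mol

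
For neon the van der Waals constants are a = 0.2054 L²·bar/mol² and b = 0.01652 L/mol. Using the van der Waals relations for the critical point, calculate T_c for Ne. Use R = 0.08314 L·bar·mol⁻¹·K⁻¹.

For a van der Waals gas, T_c = 8a/(27Rb).
T_c = 8×0.2054/(27×0.08314×0.01652) = 1.6432/0.037084 = 44.31 K

T_c ≈ 44.31 K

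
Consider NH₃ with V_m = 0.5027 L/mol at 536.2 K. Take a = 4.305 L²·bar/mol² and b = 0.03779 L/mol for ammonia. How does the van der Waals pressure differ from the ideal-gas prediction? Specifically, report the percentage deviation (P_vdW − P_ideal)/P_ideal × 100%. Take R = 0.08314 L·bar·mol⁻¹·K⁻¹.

Ideal: P_ideal = RT/V_m = (0.08314)(536.2)/0.5027 = 88.6805 bar
vdW: P = RT/(V_m − b) − a/V_m² = 44.5797/0.464910 − 4.305/0.252707 = 95.8889 − 17.0355 = 78.8534 bar
% deviation = (78.8534 − 88.6805)/88.6805 × 100% = -11.08%

-11.08 %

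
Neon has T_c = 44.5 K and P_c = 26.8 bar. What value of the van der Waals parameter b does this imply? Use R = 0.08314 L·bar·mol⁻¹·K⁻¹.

b ≈ 0.01726 L/mol

From T_c = 8a/(27Rb) and P_c = a/(27b²): b = R T_c/(8 P_c).
b = (0.08314)(44.5)/(8×26.8) = 3.6997/214.40 = 0.01726 L/mol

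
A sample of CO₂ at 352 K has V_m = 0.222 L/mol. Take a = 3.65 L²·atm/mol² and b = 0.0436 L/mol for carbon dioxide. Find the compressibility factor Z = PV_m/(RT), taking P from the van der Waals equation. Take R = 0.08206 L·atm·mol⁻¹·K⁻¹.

P = RT/(V_m − b) − a/V_m² = (0.08206)(352)/(0.222 − 0.0436) − 3.65/(0.222)²
  = 28.885/0.17840 − 74.061 = 161.91 − 74.061 = 87.85 atm
Z = PV_m/(RT) = (87.85)(0.222)/((0.08206)(352)) = 19.503/28.885 = 0.6752

Z ≈ 0.6752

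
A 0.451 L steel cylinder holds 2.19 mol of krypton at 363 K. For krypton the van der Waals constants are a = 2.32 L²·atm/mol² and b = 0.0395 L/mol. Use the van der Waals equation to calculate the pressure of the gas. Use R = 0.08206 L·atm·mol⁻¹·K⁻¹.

P = nRT/(V − nb) − a n²/V²
nRT/(V − nb) = (2.19)(0.08206)(363)/(0.451 − 2.19×0.0395) = 65.235/0.36450 = 178.97 atm
a n²/V² = (2.32)(2.19)²/(0.451)² = 54.705 atm
P = 178.97 − 54.705 = 124.3 atm

P ≈ 124.3 atm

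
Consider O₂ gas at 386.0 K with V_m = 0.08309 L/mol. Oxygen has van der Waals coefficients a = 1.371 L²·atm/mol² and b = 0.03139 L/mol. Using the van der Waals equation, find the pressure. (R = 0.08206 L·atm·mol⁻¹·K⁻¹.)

P ≈ 414.1 atm

P = RT/(V_m − b) − a/V_m²
RT/(V_m − b) = (0.08206)(386.0)/(0.08309 − 0.03139) = 31.675/0.051700 = 612.67 atm
a/V_m² = 1.371/(0.08309)² = 198.58 atm
P = 612.67 − 198.58 = 414.1 atm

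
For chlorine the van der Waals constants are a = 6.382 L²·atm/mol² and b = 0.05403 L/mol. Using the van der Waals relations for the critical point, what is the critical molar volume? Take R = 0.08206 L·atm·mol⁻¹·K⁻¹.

For a van der Waals gas, V_m,c = 3b.
V_m,c = 3×0.05403 = 0.1621 L/mol

V_m,c ≈ 0.1621 L/mol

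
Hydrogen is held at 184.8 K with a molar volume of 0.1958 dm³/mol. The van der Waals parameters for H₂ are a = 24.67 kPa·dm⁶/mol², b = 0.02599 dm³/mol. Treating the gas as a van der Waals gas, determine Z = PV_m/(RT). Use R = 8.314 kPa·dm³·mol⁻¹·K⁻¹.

P = RT/(V_m − b) − a/V_m² = (8.314)(184.8)/(0.1958 − 0.02599) − 24.67/(0.1958)²
  = 1536.4/0.16981 − 643.49 = 9047.8 − 643.49 = 8404.3 kPa
Z = PV_m/(RT) = (8404.3)(0.1958)/((8.314)(184.8)) = 1645.6/1536.4 = 1.071

Z ≈ 1.071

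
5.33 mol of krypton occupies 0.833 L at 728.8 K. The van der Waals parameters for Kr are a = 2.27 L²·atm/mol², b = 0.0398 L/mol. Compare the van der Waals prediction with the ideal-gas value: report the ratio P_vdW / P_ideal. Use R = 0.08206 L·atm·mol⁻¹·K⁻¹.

P_vdW / P_ideal ≈ 1.099

Ideal: P_ideal = nRT/V = (5.33)(0.08206)(728.8)/0.833 = 382.668 atm
vdW: P = nRT/(V − nb) − a n²/V² = 318.762/0.620866 − 64.4882/0.693889 = 513.415 − 92.9373 = 420.478 atm
Ratio = 420.478/382.668 = 1.099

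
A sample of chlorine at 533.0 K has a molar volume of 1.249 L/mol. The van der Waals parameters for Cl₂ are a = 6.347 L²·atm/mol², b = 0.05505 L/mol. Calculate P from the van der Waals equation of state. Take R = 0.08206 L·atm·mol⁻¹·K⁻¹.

P = RT/(V_m − b) − a/V_m²
RT/(V_m − b) = (0.08206)(533.0)/(1.249 − 0.05505) = 43.738/1.1940 = 36.631 atm
a/V_m² = 6.347/(1.249)² = 4.0686 atm
P = 36.631 − 4.0686 = 32.56 atm

P ≈ 32.56 atm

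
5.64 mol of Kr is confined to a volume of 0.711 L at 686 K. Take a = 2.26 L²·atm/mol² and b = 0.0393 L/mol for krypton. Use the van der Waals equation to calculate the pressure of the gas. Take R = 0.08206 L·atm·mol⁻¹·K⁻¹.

P = nRT/(V − nb) − a n²/V²
nRT/(V − nb) = (5.64)(0.08206)(686)/(0.711 − 5.64×0.0393) = 317.49/0.48935 = 648.80 atm
a n²/V² = (2.26)(5.64)²/(0.711)² = 142.21 atm
P = 648.80 − 142.21 = 506.6 atm

P ≈ 506.6 atm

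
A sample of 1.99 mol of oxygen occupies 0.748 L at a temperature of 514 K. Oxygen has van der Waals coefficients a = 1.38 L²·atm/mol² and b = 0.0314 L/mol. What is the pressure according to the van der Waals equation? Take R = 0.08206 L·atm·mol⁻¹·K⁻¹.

P ≈ 112.7 atm

P = nRT/(V − nb) − a n²/V²
nRT/(V − nb) = (1.99)(0.08206)(514)/(0.748 − 1.99×0.0314) = 83.936/0.68551 = 122.44 atm
a n²/V² = (1.38)(1.99)²/(0.748)² = 9.7675 atm
P = 122.44 − 9.7675 = 112.7 atm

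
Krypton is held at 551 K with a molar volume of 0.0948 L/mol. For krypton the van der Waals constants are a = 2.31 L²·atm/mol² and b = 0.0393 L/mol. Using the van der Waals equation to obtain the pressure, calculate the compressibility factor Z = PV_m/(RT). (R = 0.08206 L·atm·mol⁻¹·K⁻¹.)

Z ≈ 1.169

P = RT/(V_m − b) − a/V_m² = (0.08206)(551)/(0.0948 − 0.0393) − 2.31/(0.0948)²
  = 45.215/0.055500 − 257.04 = 814.68 − 257.04 = 557.64 atm
Z = PV_m/(RT) = (557.64)(0.0948)/((0.08206)(551)) = 52.864/45.215 = 1.169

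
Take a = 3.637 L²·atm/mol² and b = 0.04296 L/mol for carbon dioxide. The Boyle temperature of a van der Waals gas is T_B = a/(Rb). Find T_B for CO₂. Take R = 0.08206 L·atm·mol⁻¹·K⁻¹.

T_B ≈ 1032 K

For a van der Waals gas the second virial coefficient B₂ = b − a/(RT) vanishes at T_B = a/(Rb).
T_B = 3.637/(0.08206×0.04296) = 3.637/0.0035253 = 1032 K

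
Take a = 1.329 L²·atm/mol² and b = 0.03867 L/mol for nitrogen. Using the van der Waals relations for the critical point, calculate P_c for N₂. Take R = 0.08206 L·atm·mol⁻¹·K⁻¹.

For a van der Waals gas, P_c = a/(27b²).
P_c = 1.329/(27×(0.03867)²) = 1.329/0.040375 = 32.92 atm

P_c ≈ 32.92 atm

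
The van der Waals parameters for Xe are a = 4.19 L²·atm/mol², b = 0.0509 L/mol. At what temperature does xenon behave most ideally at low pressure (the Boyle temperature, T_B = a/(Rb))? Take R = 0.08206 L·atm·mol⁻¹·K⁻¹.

For a van der Waals gas the second virial coefficient B₂ = b − a/(RT) vanishes at T_B = a/(Rb).
T_B = 4.19/(0.08206×0.0509) = 4.19/0.0041769 = 1003 K

T_B ≈ 1003 K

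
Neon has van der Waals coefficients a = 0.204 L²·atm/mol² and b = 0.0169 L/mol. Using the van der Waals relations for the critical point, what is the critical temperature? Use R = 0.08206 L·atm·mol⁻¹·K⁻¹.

For a van der Waals gas, T_c = 8a/(27Rb).
T_c = 8×0.204/(27×0.08206×0.0169) = 1.6320/0.037444 = 43.59 K

T_c ≈ 43.59 K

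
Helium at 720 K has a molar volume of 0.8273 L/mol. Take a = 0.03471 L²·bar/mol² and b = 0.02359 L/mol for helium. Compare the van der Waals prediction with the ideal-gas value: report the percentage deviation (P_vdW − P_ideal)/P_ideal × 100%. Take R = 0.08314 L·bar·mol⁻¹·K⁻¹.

Ideal: P_ideal = RT/V_m = (0.08314)(720)/0.8273 = 72.3568 bar
vdW: P = RT/(V_m − b) − a/V_m² = 59.8608/0.803710 − 0.03471/0.684425 = 74.4806 − 0.0507141 = 74.4299 bar
% deviation = (74.4299 − 72.3568)/72.3568 × 100% = 2.87%

2.87 %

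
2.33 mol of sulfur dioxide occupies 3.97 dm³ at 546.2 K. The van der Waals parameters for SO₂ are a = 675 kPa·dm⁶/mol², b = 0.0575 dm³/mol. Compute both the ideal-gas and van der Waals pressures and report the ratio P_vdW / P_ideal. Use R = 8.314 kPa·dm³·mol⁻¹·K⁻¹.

Ideal: P_ideal = nRT/V = (2.33)(8.314)(546.2)/3.97 = 2665.18 kPa
vdW: P = nRT/(V − nb) − a n²/V² = 10580.8/3.83603 − 3664.51/15.7609 = 2758.27 − 232.506 = 2525.76 kPa
Ratio = 2525.76/2665.18 = 0.9477

P_vdW / P_ideal ≈ 0.9477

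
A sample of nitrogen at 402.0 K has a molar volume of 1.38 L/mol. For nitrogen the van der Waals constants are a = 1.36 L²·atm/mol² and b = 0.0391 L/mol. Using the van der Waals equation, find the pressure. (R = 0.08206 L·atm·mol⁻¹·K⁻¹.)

P ≈ 23.89 atm

P = RT/(V_m − b) − a/V_m²
RT/(V_m − b) = (0.08206)(402.0)/(1.38 − 0.0391) = 32.988/1.3409 = 24.601 atm
a/V_m² = 1.36/(1.38)² = 0.71414 atm
P = 24.601 − 0.71414 = 23.89 atm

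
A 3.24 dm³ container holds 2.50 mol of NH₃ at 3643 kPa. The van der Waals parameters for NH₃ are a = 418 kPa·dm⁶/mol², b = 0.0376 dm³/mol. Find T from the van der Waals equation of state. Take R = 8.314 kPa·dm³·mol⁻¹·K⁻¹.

T = (P + a n²/V²)(V − nb)/(nR)
P + a n²/V² = 3643 + (418)(2.50)²/(3.24)² = 3891.9 kPa
V − nb = 3.24 − (2.50)(0.0376) = 3.1460 dm³
T = (3891.9)(3.1460)/((2.50)(8.314)) = 589.1 K

T ≈ 589.1 K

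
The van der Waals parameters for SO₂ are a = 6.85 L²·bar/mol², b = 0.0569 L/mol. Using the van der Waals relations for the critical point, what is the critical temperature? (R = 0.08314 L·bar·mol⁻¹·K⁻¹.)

For a van der Waals gas, T_c = 8a/(27Rb).
T_c = 8×6.85/(27×0.08314×0.0569) = 54.800/0.12773 = 429.0 K

T_c ≈ 429.0 K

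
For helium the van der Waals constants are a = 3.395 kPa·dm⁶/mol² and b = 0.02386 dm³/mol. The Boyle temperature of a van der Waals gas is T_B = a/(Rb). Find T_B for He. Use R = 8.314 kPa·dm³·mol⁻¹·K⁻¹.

For a van der Waals gas the second virial coefficient B₂ = b − a/(RT) vanishes at T_B = a/(Rb).
T_B = 3.395/(8.314×0.02386) = 3.395/0.19837 = 17.11 K

T_B ≈ 17.11 K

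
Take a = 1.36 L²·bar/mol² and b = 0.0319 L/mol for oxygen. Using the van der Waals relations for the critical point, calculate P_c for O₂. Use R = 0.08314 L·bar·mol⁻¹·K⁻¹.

For a van der Waals gas, P_c = a/(27b²).
P_c = 1.36/(27×(0.0319)²) = 1.36/0.027475 = 49.50 bar

P_c ≈ 49.50 bar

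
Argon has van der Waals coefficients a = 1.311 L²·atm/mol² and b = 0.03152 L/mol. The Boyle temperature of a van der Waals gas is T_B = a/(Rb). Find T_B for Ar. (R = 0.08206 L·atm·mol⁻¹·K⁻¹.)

For a van der Waals gas the second virial coefficient B₂ = b − a/(RT) vanishes at T_B = a/(Rb).
T_B = 1.311/(0.08206×0.03152) = 1.311/0.0025865 = 506.9 K

T_B ≈ 506.9 K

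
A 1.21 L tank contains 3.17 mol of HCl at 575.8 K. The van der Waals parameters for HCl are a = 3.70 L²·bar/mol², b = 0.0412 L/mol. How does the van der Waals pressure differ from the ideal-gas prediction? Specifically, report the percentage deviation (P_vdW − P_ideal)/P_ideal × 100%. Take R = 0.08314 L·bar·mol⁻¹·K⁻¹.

-8.15 %

Ideal: P_ideal = nRT/V = (3.17)(0.08314)(575.8)/1.21 = 125.417 bar
vdW: P = nRT/(V − nb) − a n²/V² = 151.754/1.07940 − 37.1809/1.46410 = 140.591 − 25.3951 = 115.196 bar
% deviation = (115.196 − 125.417)/125.417 × 100% = -8.15%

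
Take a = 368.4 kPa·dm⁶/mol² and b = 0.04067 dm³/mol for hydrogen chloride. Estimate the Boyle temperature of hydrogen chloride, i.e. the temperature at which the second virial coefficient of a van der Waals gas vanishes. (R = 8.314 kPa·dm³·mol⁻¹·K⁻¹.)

T_B ≈ 1090 K

For a van der Waals gas the second virial coefficient B₂ = b − a/(RT) vanishes at T_B = a/(Rb).
T_B = 368.4/(8.314×0.04067) = 368.4/0.33813 = 1090 K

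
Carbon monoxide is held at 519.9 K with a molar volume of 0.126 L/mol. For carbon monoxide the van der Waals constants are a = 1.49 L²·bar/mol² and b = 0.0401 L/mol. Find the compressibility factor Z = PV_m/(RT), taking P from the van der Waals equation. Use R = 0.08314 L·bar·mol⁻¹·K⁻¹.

Z ≈ 1.193

P = RT/(V_m − b) − a/V_m² = (0.08314)(519.9)/(0.126 − 0.0401) − 1.49/(0.126)²
  = 43.224/0.085900 − 93.852 = 503.19 − 93.852 = 409.34 bar
Z = PV_m/(RT) = (409.34)(0.126)/((0.08314)(519.9)) = 51.577/43.224 = 1.193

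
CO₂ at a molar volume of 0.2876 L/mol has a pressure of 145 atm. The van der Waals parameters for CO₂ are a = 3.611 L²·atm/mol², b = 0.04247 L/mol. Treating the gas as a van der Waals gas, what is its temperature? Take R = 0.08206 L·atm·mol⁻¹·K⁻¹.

T ≈ 563.6 K

T = (P + a/V_m²)(V_m − b)/R
P + a/V_m² = 145 + 3.611/(0.2876)² = 188.66 atm
V_m − b = 0.2876 − 0.04247 = 0.24513 L/mol
T = (188.66)(0.24513)/0.08206 = 563.6 K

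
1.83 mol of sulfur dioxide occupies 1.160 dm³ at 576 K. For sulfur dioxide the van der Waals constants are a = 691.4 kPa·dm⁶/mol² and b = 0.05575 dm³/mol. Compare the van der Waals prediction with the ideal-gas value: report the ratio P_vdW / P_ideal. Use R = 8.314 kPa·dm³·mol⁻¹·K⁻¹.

Ideal: P_ideal = nRT/V = (1.83)(8.314)(576)/1.160 = 7554.85 kPa
vdW: P = nRT/(V − nb) − a n²/V² = 8763.62/1.05798 − 2315.43/1.34560 = 8283.35 − 1720.74 = 6562.61 kPa
Ratio = 6562.61/7554.85 = 0.8687

P_vdW / P_ideal ≈ 0.8687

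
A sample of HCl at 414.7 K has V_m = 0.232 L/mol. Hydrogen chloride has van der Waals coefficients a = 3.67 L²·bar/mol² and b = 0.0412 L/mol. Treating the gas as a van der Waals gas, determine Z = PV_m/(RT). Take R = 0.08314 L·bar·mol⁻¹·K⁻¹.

P = RT/(V_m − b) − a/V_m² = (0.08314)(414.7)/(0.232 − 0.0412) − 3.67/(0.232)²
  = 34.478/0.19080 − 68.185 = 180.70 − 68.185 = 112.52 bar
Z = PV_m/(RT) = (112.52)(0.232)/((0.08314)(414.7)) = 26.105/34.478 = 0.7571

Z ≈ 0.7571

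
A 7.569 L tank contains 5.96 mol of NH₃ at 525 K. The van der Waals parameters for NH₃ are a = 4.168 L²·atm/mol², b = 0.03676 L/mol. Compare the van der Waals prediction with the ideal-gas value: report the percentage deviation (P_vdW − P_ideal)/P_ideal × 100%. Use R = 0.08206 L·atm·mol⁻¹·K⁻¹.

Ideal: P_ideal = nRT/V = (5.96)(0.08206)(525)/7.569 = 33.9233 atm
vdW: P = nRT/(V − nb) − a n²/V² = 256.766/7.34991 − 148.054/57.2898 = 34.9346 − 2.58430 = 32.3503 atm
% deviation = (32.3503 − 33.9233)/33.9233 × 100% = -4.64%

-4.64 %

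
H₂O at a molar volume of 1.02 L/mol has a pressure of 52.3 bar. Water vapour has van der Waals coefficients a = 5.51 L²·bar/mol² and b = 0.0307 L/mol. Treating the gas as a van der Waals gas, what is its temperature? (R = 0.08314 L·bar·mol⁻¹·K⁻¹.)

T = (P + a/V_m²)(V_m − b)/R
P + a/V_m² = 52.3 + 5.51/(1.02)² = 57.596 bar
V_m − b = 1.02 − 0.0307 = 0.98930 L/mol
T = (57.596)(0.98930)/0.08314 = 685.3 K

T ≈ 685.3 K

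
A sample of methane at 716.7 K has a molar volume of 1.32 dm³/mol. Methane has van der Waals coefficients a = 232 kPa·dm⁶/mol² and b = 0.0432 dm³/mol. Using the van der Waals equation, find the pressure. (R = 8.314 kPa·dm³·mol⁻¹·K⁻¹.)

P = RT/(V_m − b) − a/V_m²
RT/(V_m − b) = (8.314)(716.7)/(1.32 − 0.0432) = 5958.6/1.2768 = 4666.8 kPa
a/V_m² = 232/(1.32)² = 133.15 kPa
P = 4666.8 − 133.15 = 4534 kPa

P ≈ 4534 kPa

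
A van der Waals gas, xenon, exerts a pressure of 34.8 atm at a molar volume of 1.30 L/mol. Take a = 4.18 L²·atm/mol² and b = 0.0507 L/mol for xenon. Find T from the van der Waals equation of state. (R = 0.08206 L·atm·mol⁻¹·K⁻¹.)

T = (P + a/V_m²)(V_m − b)/R
P + a/V_m² = 34.8 + 4.18/(1.30)² = 37.273 atm
V_m − b = 1.30 − 0.0507 = 1.2493 L/mol
T = (37.273)(1.2493)/0.08206 = 567.5 K

T ≈ 567.5 K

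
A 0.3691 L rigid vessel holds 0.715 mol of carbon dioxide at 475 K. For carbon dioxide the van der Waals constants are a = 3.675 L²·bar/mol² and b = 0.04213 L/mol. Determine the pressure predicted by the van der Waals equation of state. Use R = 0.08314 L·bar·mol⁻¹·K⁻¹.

P ≈ 69.51 bar

P = nRT/(V − nb) − a n²/V²
nRT/(V − nb) = (0.715)(0.08314)(475)/(0.3691 − 0.715×0.04213) = 28.236/0.33898 = 83.297 bar
a n²/V² = (3.675)(0.715)²/(0.3691)² = 13.791 bar
P = 83.297 − 13.791 = 69.51 bar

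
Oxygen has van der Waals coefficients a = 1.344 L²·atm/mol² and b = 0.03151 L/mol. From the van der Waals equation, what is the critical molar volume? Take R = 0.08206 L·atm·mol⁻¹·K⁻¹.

For a van der Waals gas, V_m,c = 3b.
V_m,c = 3×0.03151 = 0.09453 L/mol

V_m,c ≈ 0.09453 L/mol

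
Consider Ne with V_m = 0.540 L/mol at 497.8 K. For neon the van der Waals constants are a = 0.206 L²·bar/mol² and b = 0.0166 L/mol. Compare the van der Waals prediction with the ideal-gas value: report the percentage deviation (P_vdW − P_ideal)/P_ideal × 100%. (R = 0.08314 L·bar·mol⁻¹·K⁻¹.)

Ideal: P_ideal = RT/V_m = (0.08314)(497.8)/0.540 = 76.6428 bar
vdW: P = RT/(V_m − b) − a/V_m² = 41.3871/0.523400 − 0.206/0.291600 = 79.0736 − 0.706447 = 78.3672 bar
% deviation = (78.3672 − 76.6428)/76.6428 × 100% = 2.25%

2.25 %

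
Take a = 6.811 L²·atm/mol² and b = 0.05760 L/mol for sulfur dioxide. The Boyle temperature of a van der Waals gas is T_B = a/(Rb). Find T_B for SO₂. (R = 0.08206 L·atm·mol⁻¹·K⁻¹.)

For a van der Waals gas the second virial coefficient B₂ = b − a/(RT) vanishes at T_B = a/(Rb).
T_B = 6.811/(0.08206×0.05760) = 6.811/0.0047267 = 1441 K

T_B ≈ 1441 K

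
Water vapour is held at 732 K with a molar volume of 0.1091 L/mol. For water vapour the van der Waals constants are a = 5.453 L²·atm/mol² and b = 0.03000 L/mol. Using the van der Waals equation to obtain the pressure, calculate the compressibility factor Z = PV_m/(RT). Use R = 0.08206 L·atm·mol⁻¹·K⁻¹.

P = RT/(V_m − b) − a/V_m² = (0.08206)(732)/(0.1091 − 0.03000) − 5.453/(0.1091)²
  = 60.068/0.079100 − 458.13 = 759.39 − 458.13 = 301.26 atm
Z = PV_m/(RT) = (301.26)(0.1091)/((0.08206)(732)) = 32.867/60.068 = 0.5472

Z ≈ 0.5472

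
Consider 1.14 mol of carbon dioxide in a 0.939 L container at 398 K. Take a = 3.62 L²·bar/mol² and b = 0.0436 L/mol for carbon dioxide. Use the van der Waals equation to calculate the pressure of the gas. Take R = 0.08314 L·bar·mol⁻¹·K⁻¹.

P ≈ 37.08 bar

P = nRT/(V − nb) − a n²/V²
nRT/(V − nb) = (1.14)(0.08314)(398)/(0.939 − 1.14×0.0436) = 37.722/0.88930 = 42.418 bar
a n²/V² = (3.62)(1.14)²/(0.939)² = 5.3356 bar
P = 42.418 − 5.3356 = 37.08 bar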